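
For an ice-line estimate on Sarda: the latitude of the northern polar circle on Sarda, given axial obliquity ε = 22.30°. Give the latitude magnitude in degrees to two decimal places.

The polar circle is the lowest latitude that experiences at least one full rotation of continuous daylight at the northern-summer solstice; it lies at |φ| = 90° − ε = 90° − 22.30° = 67.70°.

67.70°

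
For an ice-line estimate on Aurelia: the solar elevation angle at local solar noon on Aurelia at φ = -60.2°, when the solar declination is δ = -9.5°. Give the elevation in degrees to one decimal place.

39.3°

At local noon the hour angle is zero, so the zenith angle equals |φ − δ| = |-60.2° − (-9.500°)| = 50.700°.
Elevation = 90° − 50.700° = 39.3°.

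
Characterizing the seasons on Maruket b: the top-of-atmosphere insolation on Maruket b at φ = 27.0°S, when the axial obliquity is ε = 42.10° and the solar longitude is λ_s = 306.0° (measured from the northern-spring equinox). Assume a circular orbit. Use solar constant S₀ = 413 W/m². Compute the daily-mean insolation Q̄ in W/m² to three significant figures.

Solar declination: sin δ = sin ε · sin λ_s = sin 42.10° × sin 306.0° = -0.54239, so δ = -32.846°.
cos H₀ = −tan(-27.0°) tan(-32.846°) = -0.3289, H₀ = 1.9060 rad.
Bracket: H₀ sin φ sin δ + cos φ cos δ sin H₀ = 1.9060×-0.45399×-0.54239 + 0.89101×0.84013×0.94435 = 0.469333 + 0.706907 = 1.176240.
Q̄ = (S₀/π) × [bracket] = (413/π) × 1.176240 = 154.6 W/m².

Q̄ ≈ 155 W/m²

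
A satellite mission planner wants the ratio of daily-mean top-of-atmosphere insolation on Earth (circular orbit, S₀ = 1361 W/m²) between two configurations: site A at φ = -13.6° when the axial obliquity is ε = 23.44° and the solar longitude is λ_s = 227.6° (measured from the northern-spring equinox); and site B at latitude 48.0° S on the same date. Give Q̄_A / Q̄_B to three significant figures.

— Configuration A (φ=-13.6°):
Solar declination: sin δ = sin ε · sin λ_s = sin 23.44° × sin 227.6° = -0.29375, so δ = -17.083°.
cos H₀ = −tan(-13.6°) tan(-17.083°) = -0.0743, H₀ = 1.6452 rad.
Bracket: H₀ sin φ sin δ + cos φ cos δ sin H₀ = 1.6452×-0.23514×-0.29375 + 0.97196×0.95588×0.99723 = 0.113638 + 0.926504 = 1.040142.
Q̄ = (S₀/π) × [bracket] = (1361/π) × 1.040142 = 450.61 W/m².
— Configuration B (φ=-48.0°):
cos H₀ = −tan(-48.0°) tan(-17.083°) = -0.3413, H₀ = 1.9191 rad.
Bracket: H₀ sin φ sin δ + cos φ cos δ sin H₀ = 1.9191×-0.74314×-0.29375 + 0.66913×0.95588×0.93995 = 0.418934 + 0.601200 = 1.020134.
Q̄ = (S₀/π) × [bracket] = (1361/π) × 1.020134 = 441.94 W/m².
Ratio Q̄_A / Q̄_B = 450.61 / 441.94 = 1.020.

Q̄_A / Q̄_B ≈ 1.02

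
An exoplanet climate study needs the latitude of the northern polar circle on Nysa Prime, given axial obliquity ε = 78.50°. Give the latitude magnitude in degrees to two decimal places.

11.50°

The polar circle is the lowest latitude that experiences at least one full rotation of continuous daylight at the northern-summer solstice; it lies at |φ| = 90° − ε = 90° − 78.50° = 11.50°.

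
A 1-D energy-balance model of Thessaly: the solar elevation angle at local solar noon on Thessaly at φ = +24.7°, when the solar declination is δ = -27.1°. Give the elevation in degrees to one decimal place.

At local noon the hour angle is zero, so the zenith angle equals |φ − δ| = |+24.7° − (-27.100°)| = 51.800°.
Elevation = 90° − 51.800° = 38.2°.

38.2°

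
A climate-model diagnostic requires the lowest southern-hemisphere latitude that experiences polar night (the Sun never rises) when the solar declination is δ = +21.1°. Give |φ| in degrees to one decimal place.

Polar night requires cos H₀ = −tan φ tan δ ≥ 1, i.e. tan φ tan δ ≤ −1.
The boundary is |tan φ| · |tan δ| = 1, so |φ| = 90° − |δ| = 90° − 21.1° = 68.9° in the southern hemisphere.

|φ| = 68.9°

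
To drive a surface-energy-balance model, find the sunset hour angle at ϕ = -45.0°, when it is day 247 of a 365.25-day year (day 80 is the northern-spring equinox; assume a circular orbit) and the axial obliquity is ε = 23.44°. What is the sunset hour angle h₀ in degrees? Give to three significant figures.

h₀ = 83.9°

Solar longitude: L_s = 360° × (247 − 80)/365.25 = 164.600°.
sin δ = sin 23.44° × sin 164.600° = 0.10564, so δ = +6.064°.
cos h₀ = −tan ϕ · tan δ = −tan(-45.0°) × tan(+6.064°) = 0.1062, so h₀ = 1.4644 rad = 83.90°.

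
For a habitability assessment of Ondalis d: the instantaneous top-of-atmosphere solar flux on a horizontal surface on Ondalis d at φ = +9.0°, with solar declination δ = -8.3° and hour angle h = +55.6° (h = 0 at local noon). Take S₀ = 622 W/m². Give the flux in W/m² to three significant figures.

329 W/m²

cos θ_z = sin φ sin δ + cos φ cos δ cos h = -0.022582 + 0.552167 = 0.529585.
Flux = S₀ · cos θ_z = 622 × 0.529585 = 329.4 W/m².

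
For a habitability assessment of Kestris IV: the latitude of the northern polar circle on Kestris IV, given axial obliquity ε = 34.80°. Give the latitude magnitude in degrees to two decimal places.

55.20°

The polar circle is the lowest latitude that experiences at least one full rotation of continuous daylight at the northern-summer solstice; it lies at |ϕ| = 90° − ε = 90° − 34.80° = 55.20°.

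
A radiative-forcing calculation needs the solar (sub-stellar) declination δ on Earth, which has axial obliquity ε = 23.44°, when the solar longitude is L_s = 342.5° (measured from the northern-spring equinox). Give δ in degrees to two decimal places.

sin δ = sin ε · sin L_s = sin 23.44° × sin 342.5° = -0.119617.
δ = arcsin(-0.119617) = -6.87°.

δ = -6.87°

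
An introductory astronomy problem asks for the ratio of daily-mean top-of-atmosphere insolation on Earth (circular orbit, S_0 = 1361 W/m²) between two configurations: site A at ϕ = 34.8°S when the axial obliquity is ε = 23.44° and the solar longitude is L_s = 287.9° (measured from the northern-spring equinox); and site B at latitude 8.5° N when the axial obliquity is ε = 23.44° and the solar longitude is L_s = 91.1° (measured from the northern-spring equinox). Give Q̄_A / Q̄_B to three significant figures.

Q̄_A / Q̄_B ≈ 1.13

— Configuration A (ϕ=-34.8°):
Solar declination: sin δ = sin ε · sin L_s = sin 23.44° × sin 287.9° = -0.37853, so δ = -22.243°.
cos h₀ = −tan(-34.8°) tan(-22.243°) = -0.2842, h₀ = 1.8590 rad.
Bracket: h₀ sin ϕ sin δ + cos ϕ cos δ sin h₀ = 1.8590×-0.57071×-0.37853 + 0.82115×0.92559×0.95875 = 0.401601 + 0.728696 = 1.130297.
Q̄ = (S_0/π) × [bracket] = (1361/π) × 1.130297 = 489.67 W/m².
— Configuration B (ϕ=+8.5°):
Solar declination: sin δ = sin ε · sin L_s = sin 23.44° × sin 91.1° = 0.39772, so δ = +23.435°.
cos h₀ = −tan(+8.5°) tan(+23.435°) = -0.0648, h₀ = 1.6356 rad.
Bracket: h₀ sin ϕ sin δ + cos ϕ cos δ sin h₀ = 1.6356×0.14781×0.39772 + 0.98902×0.91751×0.99790 = 0.096152 + 0.905530 = 1.001682.
Q̄ = (S_0/π) × [bracket] = (1361/π) × 1.001682 = 433.95 W/m².
Ratio Q̄_A / Q̄_B = 489.67 / 433.95 = 1.128.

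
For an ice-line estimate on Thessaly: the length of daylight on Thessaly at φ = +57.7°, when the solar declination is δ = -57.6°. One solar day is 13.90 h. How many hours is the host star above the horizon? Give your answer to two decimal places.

0.00 h

cos H₀ = −tan φ · tan δ = 2.4926 ≥ 1, so the host star never rises (polar night) and H₀ = 0.
Daylight = 2H₀/(2π) × 13.90 h = (0.0000/π) × 13.90 = 0.00 h.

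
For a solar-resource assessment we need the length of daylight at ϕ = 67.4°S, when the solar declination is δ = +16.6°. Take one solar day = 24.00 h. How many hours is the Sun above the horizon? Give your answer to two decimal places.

5.90 h

cos h₀ = −tan ϕ · tan δ = −tan(-67.4°) × tan(+16.600°) = 0.7162, so h₀ = 0.7725 rad = 44.26°.
Daylight = 2h₀/(2π) × 24.00 h = (0.7725/π) × 24.00 = 5.90 h.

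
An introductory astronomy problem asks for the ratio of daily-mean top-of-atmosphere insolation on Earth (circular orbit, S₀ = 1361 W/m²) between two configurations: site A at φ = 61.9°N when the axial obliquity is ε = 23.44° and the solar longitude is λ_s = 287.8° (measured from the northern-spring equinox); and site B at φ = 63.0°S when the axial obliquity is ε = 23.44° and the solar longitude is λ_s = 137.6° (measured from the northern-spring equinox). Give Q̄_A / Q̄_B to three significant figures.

Q̄_A / Q̄_B ≈ 0.364

— Configuration A (φ=+61.9°):
Solar declination: sin δ = sin ε · sin λ_s = sin 23.44° × sin 287.8° = -0.37875, so δ = -22.256°.
cos H₀ = −tan(+61.9°) tan(-22.256°) = 0.7664, H₀ = 0.6975 rad.
Bracket: H₀ sin φ sin δ + cos φ cos δ sin H₀ = 0.6975×0.88213×-0.37875 + 0.47101×0.92550×0.64233 = -0.233039 + 0.280004 = 0.046965.
Q̄ = (S₀/π) × [bracket] = (1361/π) × 0.046965 = 20.346 W/m².
— Configuration B (φ=-63.0°):
Solar declination: sin δ = sin ε · sin λ_s = sin 23.44° × sin 137.6° = 0.26823, so δ = +15.559°.
cos H₀ = −tan(-63.0°) tan(+15.559°) = 0.5465, H₀ = 0.9927 rad.
Bracket: H₀ sin φ sin δ + cos φ cos δ sin H₀ = 0.9927×-0.89101×0.26823 + 0.45399×0.96335×0.83749 = -0.237251 + 0.366277 = 0.129026.
Q̄ = (S₀/π) × [bracket] = (1361/π) × 0.129026 = 55.897 W/m².
Ratio Q̄_A / Q̄_B = 20.346 / 55.897 = 0.3640.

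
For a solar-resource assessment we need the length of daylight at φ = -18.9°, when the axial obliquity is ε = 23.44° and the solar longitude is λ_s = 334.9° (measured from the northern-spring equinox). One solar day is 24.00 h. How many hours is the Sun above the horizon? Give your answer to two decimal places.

Solar declination: sin δ = sin ε · sin λ_s = sin 23.44° × sin 334.9° = -0.16874, so δ = -9.715°.
cos H₀ = −tan φ · tan δ = −tan(-18.9°) × tan(-9.715°) = -0.0586, so H₀ = 1.6294 rad = 93.36°.
Daylight = 2H₀/(2π) × 24.00 h = (1.6294/π) × 24.00 = 12.45 h.

12.45 h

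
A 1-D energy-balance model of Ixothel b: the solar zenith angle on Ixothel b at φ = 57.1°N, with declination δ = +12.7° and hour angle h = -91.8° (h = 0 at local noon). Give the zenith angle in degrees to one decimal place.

cos θ_z = sin φ sin δ + cos φ cos δ cos h = 0.184587 + -0.016644 = 0.167943.
θ_z = arccos(0.167943) = 80.3°.

θ_z = 80.3°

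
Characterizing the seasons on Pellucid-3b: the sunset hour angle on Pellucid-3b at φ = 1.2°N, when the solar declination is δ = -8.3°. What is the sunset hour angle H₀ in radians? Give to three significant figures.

H₀ = 1.57 rad

cos H₀ = −tan φ · tan δ = −tan(+1.2°) × tan(-8.300°) = 0.0031, so H₀ = 1.5677 rad = 89.82°.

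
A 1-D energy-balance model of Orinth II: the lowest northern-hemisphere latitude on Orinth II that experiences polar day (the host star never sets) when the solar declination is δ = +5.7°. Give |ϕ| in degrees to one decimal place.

|ϕ| = 84.3°

Polar day requires cos h₀ = −tan ϕ tan δ ≤ −1, i.e. tan ϕ tan δ ≥ 1.
The boundary is |tan ϕ| · |tan δ| = 1, so |ϕ| = 90° − |δ| = 90° − 5.7° = 84.3° in the northern hemisphere.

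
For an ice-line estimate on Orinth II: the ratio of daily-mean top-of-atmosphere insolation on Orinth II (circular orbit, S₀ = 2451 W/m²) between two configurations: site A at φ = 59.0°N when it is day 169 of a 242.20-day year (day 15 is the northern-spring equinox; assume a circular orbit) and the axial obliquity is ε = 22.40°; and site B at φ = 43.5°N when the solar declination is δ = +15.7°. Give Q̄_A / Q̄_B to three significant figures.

— Configuration A (φ=+59.0°):
Solar longitude: λ_s = 360° × (169 − 15)/242.20 = 228.902°.
sin δ = sin 22.40° × sin 228.902° = -0.28717, so δ = -16.689°.
cos H₀ = −tan(+59.0°) tan(-16.689°) = 0.4989, H₀ = 1.0484 rad.
Bracket: H₀ sin φ sin δ + cos φ cos δ sin H₀ = 1.0484×0.85717×-0.28717 + 0.51504×0.95788×0.86663 = -0.258067 + 0.427549 = 0.169482.
Q̄ = (S₀/π) × [bracket] = (2451/π) × 0.169482 = 132.23 W/m².
— Configuration B (φ=+43.5°):
cos H₀ = −tan(+43.5°) tan(+15.700°) = -0.2667, H₀ = 1.8408 rad.
Bracket: H₀ sin φ sin δ + cos φ cos δ sin H₀ = 1.8408×0.68835×0.27060 + 0.72537×0.96269×0.96377 = 0.342881 + 0.673007 = 1.015888.
Q̄ = (S₀/π) × [bracket] = (2451/π) × 1.015888 = 792.57 W/m².
Ratio Q̄_A / Q̄_B = 132.23 / 792.57 = 0.1668.

Q̄_A / Q̄_B ≈ 0.167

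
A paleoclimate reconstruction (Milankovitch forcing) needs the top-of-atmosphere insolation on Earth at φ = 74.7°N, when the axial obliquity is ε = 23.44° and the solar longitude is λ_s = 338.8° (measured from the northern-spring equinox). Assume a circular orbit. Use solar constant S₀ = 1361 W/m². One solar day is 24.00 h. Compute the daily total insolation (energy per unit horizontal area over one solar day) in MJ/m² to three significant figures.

3.03 MJ/m²

Solar declination: sin δ = sin ε · sin λ_s = sin 23.44° × sin 338.8° = -0.14385, so δ = -8.271°.
cos H₀ = −tan(+74.7°) tan(-8.271°) = 0.5314, H₀ = 1.0106 rad.
Bracket: H₀ sin φ sin δ + cos φ cos δ sin H₀ = 1.0106×0.96456×-0.14385 + 0.26387×0.98960×0.84715 = -0.140223 + 0.221213 = 0.080990.
Q̄ = (S₀/π) × [bracket] = (1361/π) × 0.080990 = 35.086 W/m².
Daily total = Q̄ × 24.00 h × 3600 s/h = 35.086 × 24.00 × 3600 / 10⁶ = 3.031 MJ/m².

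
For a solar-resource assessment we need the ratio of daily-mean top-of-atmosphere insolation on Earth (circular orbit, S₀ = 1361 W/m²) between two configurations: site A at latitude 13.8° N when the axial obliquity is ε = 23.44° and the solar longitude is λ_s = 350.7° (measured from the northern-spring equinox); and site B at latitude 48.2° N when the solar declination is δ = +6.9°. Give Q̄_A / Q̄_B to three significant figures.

Q̄_A / Q̄_B ≈ 1.17

— Configuration A (φ=+13.8°):
Solar declination: sin δ = sin ε · sin λ_s = sin 23.44° × sin 350.7° = -0.06428, so δ = -3.686°.
cos H₀ = −tan(+13.8°) tan(-3.686°) = 0.0158, H₀ = 1.5550 rad.
Bracket: H₀ sin φ sin δ + cos φ cos δ sin H₀ = 1.5550×0.23853×-0.06428 + 0.97113×0.99793×0.99987 = -0.023842 + 0.968994 = 0.945152.
Q̄ = (S₀/π) × [bracket] = (1361/π) × 0.945152 = 409.46 W/m².
— Configuration B (φ=+48.2°):
cos H₀ = −tan(+48.2°) tan(+6.900°) = -0.1353, H₀ = 1.7066 rad.
Bracket: H₀ sin φ sin δ + cos φ cos δ sin H₀ = 1.7066×0.74548×0.12014 + 0.66653×0.99276×0.99080 = 0.152846 + 0.655617 = 0.808463.
Q̄ = (S₀/π) × [bracket] = (1361/π) × 0.808463 = 350.24 W/m².
Ratio Q̄_A / Q̄_B = 409.46 / 350.24 = 1.169.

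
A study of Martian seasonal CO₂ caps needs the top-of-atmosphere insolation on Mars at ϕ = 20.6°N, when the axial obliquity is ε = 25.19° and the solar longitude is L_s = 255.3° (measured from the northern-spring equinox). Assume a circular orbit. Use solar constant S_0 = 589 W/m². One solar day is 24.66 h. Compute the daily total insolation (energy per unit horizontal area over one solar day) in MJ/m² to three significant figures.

10.6 MJ/m²

Solar declination: sin δ = sin ε · sin L_s = sin 25.19° × sin 255.3° = -0.41169, so δ = -24.311°.
cos h₀ = −tan(+20.6°) tan(-24.311°) = 0.1698, h₀ = 1.4002 rad.
Bracket: h₀ sin ϕ sin δ + cos ϕ cos δ sin h₀ = 1.4002×0.35184×-0.41169 + 0.93606×0.91132×0.98548 = -0.202818 + 0.840664 = 0.637846.
Q̄ = (S_0/π) × [bracket] = (589/π) × 0.637846 = 119.59 W/m².
Daily total = Q̄ × 24.66 h × 3600 s/h = 119.59 × 24.66 × 3600 / 10⁶ = 10.62 MJ/m².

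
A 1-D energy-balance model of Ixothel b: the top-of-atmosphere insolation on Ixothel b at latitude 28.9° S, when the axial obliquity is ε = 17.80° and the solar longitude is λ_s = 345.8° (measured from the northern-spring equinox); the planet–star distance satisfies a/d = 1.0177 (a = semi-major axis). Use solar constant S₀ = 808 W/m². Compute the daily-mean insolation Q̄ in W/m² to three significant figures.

Q̄ ≈ 248 W/m²

Solar declination: sin δ = sin ε · sin λ_s = sin 17.80° × sin 345.8° = -0.07499, so δ = -4.301°.
cos H₀ = −tan(-28.9°) tan(-4.301°) = -0.0415, H₀ = 1.6123 rad.
Bracket: H₀ sin φ sin δ + cos φ cos δ sin H₀ = 1.6123×-0.48328×-0.07499 + 0.87546×0.99718×0.99914 = 0.058432 + 0.872240 = 0.930672.
Inverse-square distance factor (a/d)² = 1.0177² = 1.035713.
Q̄ = (S₀/π) × 1.035713 × [bracket] = (808/π) × 1.035713 × 0.930672 = 247.9 W/m².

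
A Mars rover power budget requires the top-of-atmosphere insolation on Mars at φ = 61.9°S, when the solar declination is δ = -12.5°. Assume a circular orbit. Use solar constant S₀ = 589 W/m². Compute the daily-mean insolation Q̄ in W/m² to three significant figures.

cos H₀ = −tan(-61.9°) tan(-12.500°) = -0.4152, H₀ = 1.9990 rad.
Bracket: H₀ sin φ sin δ + cos φ cos δ sin H₀ = 1.9990×-0.88213×-0.21644 + 0.47101×0.97630×0.90973 = 0.381666 + 0.418337 = 0.800003.
Q̄ = (S₀/π) × [bracket] = (589/π) × 0.800003 = 150.0 W/m².

Q̄ ≈ 150 W/m²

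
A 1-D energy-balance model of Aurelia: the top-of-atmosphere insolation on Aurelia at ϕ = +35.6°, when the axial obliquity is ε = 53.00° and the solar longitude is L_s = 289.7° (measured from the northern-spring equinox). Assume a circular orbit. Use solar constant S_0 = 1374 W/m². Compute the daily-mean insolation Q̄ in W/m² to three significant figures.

Q̄ ≈ 17.5 W/m²

Solar declination: sin δ = sin ε · sin L_s = sin 53.00° × sin 289.7° = -0.75189, so δ = -48.755°.
cos h₀ = −tan(+35.6°) tan(-48.755°) = 0.8165, h₀ = 0.6155 rad.
Bracket: h₀ sin ϕ sin δ + cos ϕ cos δ sin h₀ = 0.6155×0.58212×-0.75189 + 0.81310×0.65929×0.57736 = -0.269398 + 0.309505 = 0.040107.
Q̄ = (S_0/π) × [bracket] = (1374/π) × 0.040107 = 17.54 W/m².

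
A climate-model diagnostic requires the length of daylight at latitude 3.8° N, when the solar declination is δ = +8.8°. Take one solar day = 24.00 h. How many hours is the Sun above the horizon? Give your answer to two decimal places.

12.08 h

cos H₀ = −tan φ · tan δ = −tan(+3.8°) × tan(+8.800°) = -0.0103, so H₀ = 1.5811 rad = 90.59°.
Daylight = 2H₀/(2π) × 24.00 h = (1.5811/π) × 24.00 = 12.08 h.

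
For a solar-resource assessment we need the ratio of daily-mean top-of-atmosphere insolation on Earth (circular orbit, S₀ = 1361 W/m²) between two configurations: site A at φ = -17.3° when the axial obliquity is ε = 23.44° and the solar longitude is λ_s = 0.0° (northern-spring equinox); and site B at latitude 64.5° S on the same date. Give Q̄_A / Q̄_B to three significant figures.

— Configuration A (φ=-17.3°):
Solar declination: sin δ = sin ε · sin λ_s = sin 23.44° × sin 0.0° = 0.00000, so δ = +0.000°.
cos H₀ = −tan(-17.3°) tan(+0.000°) = 0.0000, H₀ = 1.5708 rad.
Bracket: H₀ sin φ sin δ + cos φ cos δ sin H₀ = 1.5708×-0.29737×0.00000 + 0.95476×1.00000×1.00000 = -0.000000 + 0.954760 = 0.954760.
Q̄ = (S₀/π) × [bracket] = (1361/π) × 0.954760 = 413.62 W/m².
— Configuration B (φ=-64.5°):
cos H₀ = −tan(-64.5°) tan(+0.000°) = 0.0000, H₀ = 1.5708 rad.
Bracket: H₀ sin φ sin δ + cos φ cos δ sin H₀ = 1.5708×-0.90259×0.00000 + 0.43051×1.00000×1.00000 = -0.000000 + 0.430510 = 0.430510.
Q̄ = (S₀/π) × [bracket] = (1361/π) × 0.430510 = 186.51 W/m².
Ratio Q̄_A / Q̄_B = 413.62 / 186.51 = 2.218.

Q̄_A / Q̄_B ≈ 2.22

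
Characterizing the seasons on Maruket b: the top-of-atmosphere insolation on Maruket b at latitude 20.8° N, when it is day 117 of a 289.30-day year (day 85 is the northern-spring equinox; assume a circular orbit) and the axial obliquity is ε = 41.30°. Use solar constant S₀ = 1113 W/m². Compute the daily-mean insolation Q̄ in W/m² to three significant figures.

Q̄ ≈ 388 W/m²

Solar longitude: λ_s = 360° × (117 − 85)/289.30 = 39.820°.
sin δ = sin 41.30° × sin 39.820° = 0.42265, so δ = +25.002°.
cos H₀ = −tan(+20.8°) tan(+25.002°) = -0.1772, H₀ = 1.7489 rad.
Bracket: H₀ sin φ sin δ + cos φ cos δ sin H₀ = 1.7489×0.35511×0.42265 + 0.93483×0.90629×0.98418 = 0.262488 + 0.833824 = 1.096312.
Q̄ = (S₀/π) × [bracket] = (1113/π) × 1.096312 = 388.4 W/m².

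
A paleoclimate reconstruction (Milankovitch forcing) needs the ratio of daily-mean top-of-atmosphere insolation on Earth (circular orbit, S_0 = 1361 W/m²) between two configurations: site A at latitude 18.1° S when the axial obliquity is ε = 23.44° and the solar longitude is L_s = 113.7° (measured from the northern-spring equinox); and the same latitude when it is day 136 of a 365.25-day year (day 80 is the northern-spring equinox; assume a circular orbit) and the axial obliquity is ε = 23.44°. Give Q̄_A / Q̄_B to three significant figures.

Q̄_A / Q̄_B ≈ 0.960

— Configuration A (ϕ=-18.1°):
Solar declination: sin δ = sin ε · sin L_s = sin 23.44° × sin 113.7° = 0.36424, so δ = +21.361°.
cos h₀ = −tan(-18.1°) tan(+21.361°) = 0.1278, h₀ = 1.4426 rad.
Bracket: h₀ sin ϕ sin δ + cos ϕ cos δ sin h₀ = 1.4426×-0.31068×0.36424 + 0.95052×0.93131×0.99180 = -0.163248 + 0.877970 = 0.714722.
Q̄ = (S_0/π) × [bracket] = (1361/π) × 0.714722 = 309.63 W/m².
— Configuration B (ϕ=-18.1°):
Solar longitude: L_s = 360° × (136 − 80)/365.25 = 55.195°.
sin δ = sin 23.44° × sin 55.195° = 0.32662, so δ = +19.064°.
cos h₀ = −tan(-18.1°) tan(+19.064°) = 0.1130, h₀ = 1.4576 rad.
Bracket: h₀ sin ϕ sin δ + cos ϕ cos δ sin h₀ = 1.4576×-0.31068×0.32662 + 0.95052×0.94515×0.99360 = -0.147909 + 0.892634 = 0.744725.
Q̄ = (S_0/π) × [bracket] = (1361/π) × 0.744725 = 322.63 W/m².
Ratio Q̄_A / Q̄_B = 309.63 / 322.63 = 0.9597.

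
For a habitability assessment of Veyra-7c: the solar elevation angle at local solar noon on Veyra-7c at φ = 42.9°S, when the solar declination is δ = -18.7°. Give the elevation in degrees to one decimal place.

At local noon the hour angle is zero, so the zenith angle equals |φ − δ| = |-42.9° − (-18.700°)| = 24.200°.
Elevation = 90° − 24.200° = 65.8°.

65.8°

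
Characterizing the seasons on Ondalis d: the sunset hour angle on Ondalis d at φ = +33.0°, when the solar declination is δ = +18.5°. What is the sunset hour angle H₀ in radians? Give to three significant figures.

H₀ = 1.79 rad

cos H₀ = −tan φ · tan δ = −tan(+33.0°) × tan(+18.500°) = -0.2173, so H₀ = 1.7898 rad = 102.55°.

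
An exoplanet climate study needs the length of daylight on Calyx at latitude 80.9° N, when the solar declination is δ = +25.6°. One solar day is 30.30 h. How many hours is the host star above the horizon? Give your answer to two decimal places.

Sunrise equation: cos H₀ = −tan φ · tan δ = -2.9912 ≤ −1, so the host star never sets (polar day) and H₀ = π.
Daylight = 2H₀/(2π) × 30.30 h = (3.1416/π) × 30.30 = 30.30 h.

30.30 h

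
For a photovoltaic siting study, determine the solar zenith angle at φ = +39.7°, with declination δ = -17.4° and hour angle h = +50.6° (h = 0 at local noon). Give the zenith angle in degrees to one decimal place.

cos θ_z = sin φ sin δ + cos φ cos δ cos h = -0.191018 + 0.466014 = 0.274996.
θ_z = arccos(0.274996) = 74.0°.

θ_z = 74.0°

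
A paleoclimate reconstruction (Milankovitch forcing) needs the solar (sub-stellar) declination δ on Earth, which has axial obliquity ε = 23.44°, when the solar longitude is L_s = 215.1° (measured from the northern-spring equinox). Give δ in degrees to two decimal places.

δ = -13.22°

sin δ = sin ε · sin L_s = sin 23.44° × sin 215.1° = -0.228730.
δ = arcsin(-0.228730) = -13.22°.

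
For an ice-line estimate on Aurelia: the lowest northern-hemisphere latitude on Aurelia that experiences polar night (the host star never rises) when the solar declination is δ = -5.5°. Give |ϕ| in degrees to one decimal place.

|ϕ| = 84.5°

Polar night requires cos h₀ = −tan ϕ tan δ ≥ 1, i.e. tan ϕ tan δ ≤ −1.
The boundary is |tan ϕ| · |tan δ| = 1, so |ϕ| = 90° − |δ| = 90° − 5.5° = 84.5° in the northern hemisphere.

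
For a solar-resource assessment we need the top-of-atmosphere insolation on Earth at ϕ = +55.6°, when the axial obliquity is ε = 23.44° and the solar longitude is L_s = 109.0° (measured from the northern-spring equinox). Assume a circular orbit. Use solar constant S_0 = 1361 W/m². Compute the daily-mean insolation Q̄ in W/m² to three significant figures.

Q̄ ≈ 479 W/m²

Solar declination: sin δ = sin ε · sin L_s = sin 23.44° × sin 109.0° = 0.37612, so δ = +22.093°.
cos h₀ = −tan(+55.6°) tan(+22.093°) = -0.5928, h₀ = 2.2054 rad.
Bracket: h₀ sin ϕ sin δ + cos ϕ cos δ sin h₀ = 2.2054×0.82511×0.37612 + 0.56497×0.92657×0.80532 = 0.684425 + 0.421572 = 1.105997.
Q̄ = (S_0/π) × [bracket] = (1361/π) × 1.105997 = 479.1 W/m².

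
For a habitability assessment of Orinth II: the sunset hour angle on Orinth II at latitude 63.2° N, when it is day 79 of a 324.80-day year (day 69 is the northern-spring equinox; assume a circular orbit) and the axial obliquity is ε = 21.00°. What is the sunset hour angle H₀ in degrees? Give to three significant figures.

H₀ = 97.9°

Solar longitude: λ_s = 360° × (79 − 69)/324.80 = 11.084°.
sin δ = sin 21.00° × sin 11.084° = 0.06889, so δ = +3.950°.
cos H₀ = −tan φ · tan δ = −tan(+63.2°) × tan(+3.950°) = -0.1367, so H₀ = 1.7079 rad = 97.86°.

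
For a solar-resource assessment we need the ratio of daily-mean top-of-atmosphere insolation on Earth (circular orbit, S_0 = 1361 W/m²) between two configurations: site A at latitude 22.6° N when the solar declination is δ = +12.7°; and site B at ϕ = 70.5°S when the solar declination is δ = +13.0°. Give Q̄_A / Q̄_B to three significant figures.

— Configuration A (ϕ=+22.6°):
cos h₀ = −tan(+22.6°) tan(+12.700°) = -0.0938, h₀ = 1.6647 rad.
Bracket: h₀ sin ϕ sin δ + cos ϕ cos δ sin h₀ = 1.6647×0.38430×0.21985 + 0.92321×0.97553×0.99559 = 0.140648 + 0.896647 = 1.037295.
Q̄ = (S_0/π) × [bracket] = (1361/π) × 1.037295 = 449.38 W/m².
— Configuration B (ϕ=-70.5°):
cos h₀ = −tan(-70.5°) tan(+13.000°) = 0.6520, h₀ = 0.8606 rad.
Bracket: h₀ sin ϕ sin δ + cos ϕ cos δ sin h₀ = 0.8606×-0.94264×0.22495 + 0.33381×0.97437×0.75826 = -0.182488 + 0.246627 = 0.064139.
Q̄ = (S_0/π) × [bracket] = (1361/π) × 0.064139 = 27.786 W/m².
Ratio Q̄_A / Q̄_B = 449.38 / 27.786 = 16.17.

Q̄_A / Q̄_B ≈ 16.2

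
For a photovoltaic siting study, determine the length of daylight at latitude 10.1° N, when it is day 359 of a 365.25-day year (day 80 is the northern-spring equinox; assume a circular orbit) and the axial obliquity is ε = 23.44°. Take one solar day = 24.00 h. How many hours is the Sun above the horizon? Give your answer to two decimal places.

Solar longitude: λ_s = 360° × (359 − 80)/365.25 = 274.990°.
sin δ = sin 23.44° × sin 274.990° = -0.39628, so δ = -23.346°.
cos H₀ = −tan φ · tan δ = −tan(+10.1°) × tan(-23.346°) = 0.0769, so H₀ = 1.4938 rad = 85.59°.
Daylight = 2H₀/(2π) × 24.00 h = (1.4938/π) × 24.00 = 11.41 h.

11.41 h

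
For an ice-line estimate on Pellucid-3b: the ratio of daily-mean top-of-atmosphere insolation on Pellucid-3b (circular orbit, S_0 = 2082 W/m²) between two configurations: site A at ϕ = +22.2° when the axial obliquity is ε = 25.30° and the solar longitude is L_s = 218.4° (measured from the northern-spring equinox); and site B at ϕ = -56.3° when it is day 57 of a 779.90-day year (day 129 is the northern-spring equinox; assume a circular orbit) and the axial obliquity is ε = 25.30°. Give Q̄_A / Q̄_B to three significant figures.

Q̄_A / Q̄_B ≈ 0.841

— Configuration A (ϕ=+22.2°):
Solar declination: sin δ = sin ε · sin L_s = sin 25.30° × sin 218.4° = -0.26545, so δ = -15.394°.
cos h₀ = −tan(+22.2°) tan(-15.394°) = 0.1124, h₀ = 1.4582 rad.
Bracket: h₀ sin ϕ sin δ + cos ϕ cos δ sin h₀ = 1.4582×0.37784×-0.26545 + 0.92587×0.96412×0.99367 = -0.146254 + 0.886999 = 0.740745.
Q̄ = (S_0/π) × [bracket] = (2082/π) × 0.740745 = 490.91 W/m².
— Configuration B (ϕ=-56.3°):
Solar longitude: L_s = 360° × (57 − 129)/779.90 = -33.235°, i.e. -33.235° + 360° = 326.765°.
sin δ = sin 25.30° × sin 326.765° = -0.23422, so δ = -13.546°.
cos h₀ = −tan(-56.3°) tan(-13.546°) = -0.3613, h₀ = 1.9404 rad.
Bracket: h₀ sin ϕ sin δ + cos ϕ cos δ sin h₀ = 1.9404×-0.83195×-0.23422 + 0.55484×0.97218×0.93247 = 0.378105 + 0.502978 = 0.881083.
Q̄ = (S_0/π) × [bracket] = (2082/π) × 0.881083 = 583.91 W/m².
Ratio Q̄_A / Q̄_B = 490.91 / 583.91 = 0.8407.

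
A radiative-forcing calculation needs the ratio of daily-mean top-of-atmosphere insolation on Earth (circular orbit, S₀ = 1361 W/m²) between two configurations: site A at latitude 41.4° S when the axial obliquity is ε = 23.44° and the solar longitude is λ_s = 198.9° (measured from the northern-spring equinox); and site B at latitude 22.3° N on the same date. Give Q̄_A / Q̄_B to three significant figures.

— Configuration A (φ=-41.4°):
Solar declination: sin δ = sin ε · sin λ_s = sin 23.44° × sin 198.9° = -0.12885, so δ = -7.403°.
cos H₀ = −tan(-41.4°) tan(-7.403°) = -0.1146, H₀ = 1.6856 rad.
Bracket: H₀ sin φ sin δ + cos φ cos δ sin H₀ = 1.6856×-0.66131×-0.12885 + 0.75011×0.99166×0.99342 = 0.143630 + 0.738960 = 0.882590.
Q̄ = (S₀/π) × [bracket] = (1361/π) × 0.882590 = 382.36 W/m².
— Configuration B (φ=+22.3°):
cos H₀ = −tan(+22.3°) tan(-7.403°) = 0.0533, H₀ = 1.5175 rad.
Bracket: H₀ sin φ sin δ + cos φ cos δ sin H₀ = 1.5175×0.37946×-0.12885 + 0.92521×0.99166×0.99858 = -0.074196 + 0.916191 = 0.841995.
Q̄ = (S₀/π) × [bracket] = (1361/π) × 0.841995 = 364.77 W/m².
Ratio Q̄_A / Q̄_B = 382.36 / 364.77 = 1.048.

Q̄_A / Q̄_B ≈ 1.05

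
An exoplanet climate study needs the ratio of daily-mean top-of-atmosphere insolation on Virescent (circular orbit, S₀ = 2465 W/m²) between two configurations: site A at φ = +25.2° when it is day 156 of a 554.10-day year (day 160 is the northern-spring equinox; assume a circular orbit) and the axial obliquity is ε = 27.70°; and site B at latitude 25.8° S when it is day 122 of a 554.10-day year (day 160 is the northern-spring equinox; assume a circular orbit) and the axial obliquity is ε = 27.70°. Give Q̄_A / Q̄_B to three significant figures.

Q̄_A / Q̄_B ≈ 0.873

— Configuration A (φ=+25.2°):
Solar longitude: λ_s = 360° × (156 − 160)/554.10 = -2.599°, i.e. -2.599° + 360° = 357.401°.
sin δ = sin 27.70° × sin 357.401° = -0.02108, so δ = -1.208°.
cos H₀ = −tan(+25.2°) tan(-1.208°) = 0.0099, H₀ = 1.5609 rad.
Bracket: H₀ sin φ sin δ + cos φ cos δ sin H₀ = 1.5609×0.42578×-0.02108 + 0.90483×0.99978×0.99995 = -0.014010 + 0.904586 = 0.890576.
Q̄ = (S₀/π) × [bracket] = (2465/π) × 0.890576 = 698.78 W/m².
— Configuration B (φ=-25.8°):
Solar longitude: λ_s = 360° × (122 − 160)/554.10 = -24.689°, i.e. -24.689° + 360° = 335.311°.
sin δ = sin 27.70° × sin 335.311° = -0.19416, so δ = -11.196°.
cos H₀ = −tan(-25.8°) tan(-11.196°) = -0.0957, H₀ = 1.6666 rad.
Bracket: H₀ sin φ sin δ + cos φ cos δ sin H₀ = 1.6666×-0.43523×-0.19416 + 0.90032×0.98097×0.99541 = 0.140835 + 0.879133 = 1.019968.
Q̄ = (S₀/π) × [bracket] = (2465/π) × 1.019968 = 800.30 W/m².
Ratio Q̄_A / Q̄_B = 698.78 / 800.30 = 0.8731.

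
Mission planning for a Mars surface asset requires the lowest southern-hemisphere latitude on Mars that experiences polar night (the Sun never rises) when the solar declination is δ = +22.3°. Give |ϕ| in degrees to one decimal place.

|ϕ| = 67.7°

Polar night requires cos h₀ = −tan ϕ tan δ ≥ 1, i.e. tan ϕ tan δ ≤ −1.
The boundary is |tan ϕ| · |tan δ| = 1, so |ϕ| = 90° − |δ| = 90° − 22.3° = 67.7° in the southern hemisphere.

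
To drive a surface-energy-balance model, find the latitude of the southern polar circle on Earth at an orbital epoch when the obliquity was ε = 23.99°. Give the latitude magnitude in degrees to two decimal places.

The polar circle is the lowest latitude that experiences at least one full rotation of continuous darkness at the northern-summer solstice; it lies at |φ| = 90° − ε = 90° − 23.99° = 66.01°.

66.01°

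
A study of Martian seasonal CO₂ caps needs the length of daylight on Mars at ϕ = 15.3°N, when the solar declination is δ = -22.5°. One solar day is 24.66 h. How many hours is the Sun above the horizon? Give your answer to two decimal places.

cos h₀ = −tan ϕ · tan δ = −tan(+15.3°) × tan(-22.500°) = 0.1133, so h₀ = 1.4572 rad = 83.49°.
Daylight = 2h₀/(2π) × 24.66 h = (1.4572/π) × 24.66 = 11.44 h.

11.44 h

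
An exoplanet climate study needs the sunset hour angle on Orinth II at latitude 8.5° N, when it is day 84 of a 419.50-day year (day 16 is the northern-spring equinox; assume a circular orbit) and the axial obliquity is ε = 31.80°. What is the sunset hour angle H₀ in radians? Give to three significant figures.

Solar longitude: λ_s = 360° × (84 − 16)/419.50 = 58.355°.
sin δ = sin 31.80° × sin 58.355° = 0.44861, so δ = +26.654°.
cos H₀ = −tan φ · tan δ = −tan(+8.5°) × tan(+26.654°) = -0.0750, so H₀ = 1.6459 rad = 94.30°.

H₀ = 1.65 rad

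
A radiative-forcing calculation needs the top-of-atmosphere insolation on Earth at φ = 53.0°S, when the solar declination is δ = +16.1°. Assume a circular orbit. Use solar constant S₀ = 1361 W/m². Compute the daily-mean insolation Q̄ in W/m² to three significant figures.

cos H₀ = −tan(-53.0°) tan(+16.100°) = 0.3830, H₀ = 1.1777 rad.
Bracket: H₀ sin φ sin δ + cos φ cos δ sin H₀ = 1.1777×-0.79864×0.27731 + 0.60182×0.96078×0.92374 = -0.260826 + 0.534122 = 0.273296.
Q̄ = (S₀/π) × [bracket] = (1361/π) × 0.273296 = 118.4 W/m².

Q̄ ≈ 118 W/m²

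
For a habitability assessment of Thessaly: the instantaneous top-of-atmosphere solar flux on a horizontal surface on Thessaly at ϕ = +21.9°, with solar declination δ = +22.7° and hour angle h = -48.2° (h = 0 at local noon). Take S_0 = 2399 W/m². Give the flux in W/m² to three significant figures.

cos θ_z = sin ϕ sin δ + cos ϕ cos δ cos h = 0.143938 + 0.570528 = 0.714466.
Flux = S_0 · cos θ_z = 2399 × 0.714466 = 1714 W/m².

1.71e+03 W/m²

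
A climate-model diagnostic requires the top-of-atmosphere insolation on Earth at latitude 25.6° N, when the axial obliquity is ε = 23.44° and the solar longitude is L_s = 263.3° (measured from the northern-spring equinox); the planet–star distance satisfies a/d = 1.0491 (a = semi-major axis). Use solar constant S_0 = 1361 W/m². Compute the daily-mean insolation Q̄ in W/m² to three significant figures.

Q̄ ≈ 276 W/m²

Solar declination: sin δ = sin ε · sin L_s = sin 23.44° × sin 263.3° = -0.39507, so δ = -23.270°.
cos h₀ = −tan(+25.6°) tan(-23.270°) = 0.2060, h₀ = 1.3633 rad.
Bracket: h₀ sin ϕ sin δ + cos ϕ cos δ sin h₀ = 1.3633×0.43209×-0.39507 + 0.90183×0.91865×0.97854 = -0.232723 + 0.810687 = 0.577964.
Inverse-square distance factor (a/d)² = 1.0491² = 1.100611.
Q̄ = (S_0/π) × 1.100611 × [bracket] = (1361/π) × 1.100611 × 0.577964 = 275.6 W/m².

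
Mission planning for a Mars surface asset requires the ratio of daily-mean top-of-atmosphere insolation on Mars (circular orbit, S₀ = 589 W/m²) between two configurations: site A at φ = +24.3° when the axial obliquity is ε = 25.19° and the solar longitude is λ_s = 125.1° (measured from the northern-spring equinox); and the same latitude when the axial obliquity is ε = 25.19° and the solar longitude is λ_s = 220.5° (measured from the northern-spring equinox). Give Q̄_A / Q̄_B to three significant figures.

— Configuration A (φ=+24.3°):
Solar declination: sin δ = sin ε · sin λ_s = sin 25.19° × sin 125.1° = 0.34822, so δ = +20.379°.
cos H₀ = −tan(+24.3°) tan(+20.379°) = -0.1677, H₀ = 1.7393 rad.
Bracket: H₀ sin φ sin δ + cos φ cos δ sin H₀ = 1.7393×0.41151×0.34822 + 0.91140×0.93741×0.98583 = 0.249235 + 0.842249 = 1.091484.
Q̄ = (S₀/π) × [bracket] = (589/π) × 1.091484 = 204.64 W/m².
— Configuration B (φ=+24.3°):
Solar declination: sin δ = sin ε · sin λ_s = sin 25.19° × sin 220.5° = -0.27642, so δ = -16.047°.
cos H₀ = −tan(+24.3°) tan(-16.047°) = 0.1299, H₀ = 1.4406 rad.
Bracket: H₀ sin φ sin δ + cos φ cos δ sin H₀ = 1.4406×0.41151×-0.27642 + 0.91140×0.96104×0.99153 = -0.163868 + 0.868473 = 0.704605.
Q̄ = (S₀/π) × [bracket] = (589/π) × 0.704605 = 132.10 W/m².
Ratio Q̄_A / Q̄_B = 204.64 / 132.10 = 1.549.

Q̄_A / Q̄_B ≈ 1.55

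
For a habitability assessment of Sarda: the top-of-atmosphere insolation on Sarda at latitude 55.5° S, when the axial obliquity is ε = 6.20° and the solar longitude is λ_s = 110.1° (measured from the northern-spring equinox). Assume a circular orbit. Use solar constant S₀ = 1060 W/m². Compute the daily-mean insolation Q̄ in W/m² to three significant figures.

Solar declination: sin δ = sin ε · sin λ_s = sin 6.20° × sin 110.1° = 0.10142, so δ = +5.821°.
cos H₀ = −tan(-55.5°) tan(+5.821°) = 0.1483, H₀ = 1.4219 rad.
Bracket: H₀ sin φ sin δ + cos φ cos δ sin H₀ = 1.4219×-0.82413×0.10142 + 0.56641×0.99484×0.98894 = -0.118847 + 0.557255 = 0.438408.
Q̄ = (S₀/π) × [bracket] = (1060/π) × 0.438408 = 147.9 W/m².

Q̄ ≈ 148 W/m²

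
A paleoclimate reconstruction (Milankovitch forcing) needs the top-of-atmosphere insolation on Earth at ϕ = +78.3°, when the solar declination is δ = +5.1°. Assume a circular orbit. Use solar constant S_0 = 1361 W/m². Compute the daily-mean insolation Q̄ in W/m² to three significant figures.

Q̄ ≈ 155 W/m²

cos h₀ = −tan(+78.3°) tan(+5.100°) = -0.4310, h₀ = 2.0164 rad.
Bracket: h₀ sin ϕ sin δ + cos ϕ cos δ sin h₀ = 2.0164×0.97922×0.08889 + 0.20279×0.99604×0.90237 = 0.175513 + 0.182267 = 0.357780.
Q̄ = (S_0/π) × [bracket] = (1361/π) × 0.357780 = 155.0 W/m².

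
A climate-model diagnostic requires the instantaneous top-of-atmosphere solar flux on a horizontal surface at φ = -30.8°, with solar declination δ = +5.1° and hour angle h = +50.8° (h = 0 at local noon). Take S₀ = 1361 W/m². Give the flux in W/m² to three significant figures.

cos θ_z = sin φ sin δ + cos φ cos δ cos h = -0.045518 + 0.540739 = 0.495221.
Flux = S₀ · cos θ_z = 1361 × 0.495221 = 674.0 W/m².

674 W/m²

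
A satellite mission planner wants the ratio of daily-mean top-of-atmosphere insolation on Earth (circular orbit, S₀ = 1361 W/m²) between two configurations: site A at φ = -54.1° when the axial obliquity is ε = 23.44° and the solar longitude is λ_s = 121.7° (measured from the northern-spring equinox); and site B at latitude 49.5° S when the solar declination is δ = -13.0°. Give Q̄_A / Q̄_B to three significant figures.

— Configuration A (φ=-54.1°):
Solar declination: sin δ = sin ε · sin λ_s = sin 23.44° × sin 121.7° = 0.33844, so δ = +19.782°.
cos H₀ = −tan(-54.1°) tan(+19.782°) = 0.4969, H₀ = 1.0508 rad.
Bracket: H₀ sin φ sin δ + cos φ cos δ sin H₀ = 1.0508×-0.81004×0.33844 + 0.58637×0.94099×0.86783 = -0.288077 + 0.478841 = 0.190764.
Q̄ = (S₀/π) × [bracket] = (1361/π) × 0.190764 = 82.643 W/m².
— Configuration B (φ=-49.5°):
cos H₀ = −tan(-49.5°) tan(-13.000°) = -0.2703, H₀ = 1.8445 rad.
Bracket: H₀ sin φ sin δ + cos φ cos δ sin H₀ = 1.8445×-0.76041×-0.22495 + 0.64945×0.97437×0.96277 = 0.315510 + 0.609245 = 0.924755.
Q̄ = (S₀/π) × [bracket] = (1361/π) × 0.924755 = 400.62 W/m².
Ratio Q̄_A / Q̄_B = 82.643 / 400.62 = 0.2063.

Q̄_A / Q̄_B ≈ 0.206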